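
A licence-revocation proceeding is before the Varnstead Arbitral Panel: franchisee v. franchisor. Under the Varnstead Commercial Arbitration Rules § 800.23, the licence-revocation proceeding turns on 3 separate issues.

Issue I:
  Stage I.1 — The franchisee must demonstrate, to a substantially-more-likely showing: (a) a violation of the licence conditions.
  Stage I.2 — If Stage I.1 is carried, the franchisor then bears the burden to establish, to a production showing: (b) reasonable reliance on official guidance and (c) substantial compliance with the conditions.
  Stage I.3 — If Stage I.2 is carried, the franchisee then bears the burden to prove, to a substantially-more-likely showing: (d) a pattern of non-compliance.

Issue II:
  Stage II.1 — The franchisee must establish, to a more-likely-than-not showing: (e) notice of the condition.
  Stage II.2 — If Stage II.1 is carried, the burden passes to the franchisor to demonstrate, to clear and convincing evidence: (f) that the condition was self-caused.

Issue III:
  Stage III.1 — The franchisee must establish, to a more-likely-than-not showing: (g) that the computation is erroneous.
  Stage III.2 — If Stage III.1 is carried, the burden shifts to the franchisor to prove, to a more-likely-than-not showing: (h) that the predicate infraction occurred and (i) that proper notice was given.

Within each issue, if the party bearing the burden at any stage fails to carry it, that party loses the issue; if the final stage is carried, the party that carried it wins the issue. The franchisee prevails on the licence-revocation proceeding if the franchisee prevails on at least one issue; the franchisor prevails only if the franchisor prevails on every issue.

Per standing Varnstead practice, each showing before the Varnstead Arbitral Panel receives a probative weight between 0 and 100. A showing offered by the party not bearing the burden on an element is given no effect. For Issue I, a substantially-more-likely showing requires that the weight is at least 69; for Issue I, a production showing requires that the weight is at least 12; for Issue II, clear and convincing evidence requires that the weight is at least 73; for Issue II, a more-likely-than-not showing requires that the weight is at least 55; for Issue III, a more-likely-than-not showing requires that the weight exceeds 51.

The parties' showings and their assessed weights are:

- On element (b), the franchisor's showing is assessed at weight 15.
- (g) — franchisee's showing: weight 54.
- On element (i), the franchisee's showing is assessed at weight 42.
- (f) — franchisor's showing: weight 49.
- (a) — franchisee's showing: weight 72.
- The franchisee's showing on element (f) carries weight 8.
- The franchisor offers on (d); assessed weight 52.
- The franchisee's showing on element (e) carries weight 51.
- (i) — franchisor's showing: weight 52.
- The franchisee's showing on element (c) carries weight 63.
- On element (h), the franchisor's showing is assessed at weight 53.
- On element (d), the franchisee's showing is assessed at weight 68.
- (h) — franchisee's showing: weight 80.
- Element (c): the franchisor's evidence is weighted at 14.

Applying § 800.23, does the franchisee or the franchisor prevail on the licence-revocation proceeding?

franchisor

— Issue I —
Stage I.1 — burden on franchisee; standard: a substantially-more-likely showing (weight is at least 69).
    (a): 72 ≥ 69 [met]
  All elements met. The burden passes to the franchisor.
Stage I.2 — burden on franchisor; standard: a production showing (weight is at least 12).
    (b): 15 ≥ 12 [met]
    (c): 14 (franchisee's 63 disregarded) ≥ 12 [met]
  All elements met. The burden passes to the franchisee.
Stage I.3 — burden on franchisee; standard: a substantially-more-likely showing (weight is at least 69).
    (d): 68 (franchisor's 52 disregarded) < 69 [not met]
  The franchisee does not carry Stage I.3.
The analysis ends at Stage I.3; the franchisor prevails on this issue.
— Issue II —
Stage II.1 — burden on franchisee; standard: a more-likely-than-not showing (weight is at least 55).
    (e): 51 < 55 [not met]
  The franchisee does not carry Stage II.1.
The franchisor prevails on this issue.
— Issue III —
At Stage III.1 the franchisee must meet a more-likely-than-not showing (weight exceeds 51): on (g) the weight is 54, which does exceed 51, so (g) meets the standard.
  The franchisee carries Stage III.1; the franchisor now bears the burden.
At Stage III.2 the franchisor must meet a more-likely-than-not showing (weight exceeds 51): on (h) the weight is 53 (the franchisee's 80 is given no effect), > 51, so (h) meets the standard; on (i) the weight is 52 (the franchisee's 42 is given no effect), which does exceed 51, so (i) meets the standard.
  The franchisor carries the last stage.
With every stage satisfied, the franchisor prevails on this issue.
Per-issue: Issue I → franchisor; Issue II → franchisor; Issue III → franchisor. The franchisee must prevail on at least one issue; overall, the franchisor prevails.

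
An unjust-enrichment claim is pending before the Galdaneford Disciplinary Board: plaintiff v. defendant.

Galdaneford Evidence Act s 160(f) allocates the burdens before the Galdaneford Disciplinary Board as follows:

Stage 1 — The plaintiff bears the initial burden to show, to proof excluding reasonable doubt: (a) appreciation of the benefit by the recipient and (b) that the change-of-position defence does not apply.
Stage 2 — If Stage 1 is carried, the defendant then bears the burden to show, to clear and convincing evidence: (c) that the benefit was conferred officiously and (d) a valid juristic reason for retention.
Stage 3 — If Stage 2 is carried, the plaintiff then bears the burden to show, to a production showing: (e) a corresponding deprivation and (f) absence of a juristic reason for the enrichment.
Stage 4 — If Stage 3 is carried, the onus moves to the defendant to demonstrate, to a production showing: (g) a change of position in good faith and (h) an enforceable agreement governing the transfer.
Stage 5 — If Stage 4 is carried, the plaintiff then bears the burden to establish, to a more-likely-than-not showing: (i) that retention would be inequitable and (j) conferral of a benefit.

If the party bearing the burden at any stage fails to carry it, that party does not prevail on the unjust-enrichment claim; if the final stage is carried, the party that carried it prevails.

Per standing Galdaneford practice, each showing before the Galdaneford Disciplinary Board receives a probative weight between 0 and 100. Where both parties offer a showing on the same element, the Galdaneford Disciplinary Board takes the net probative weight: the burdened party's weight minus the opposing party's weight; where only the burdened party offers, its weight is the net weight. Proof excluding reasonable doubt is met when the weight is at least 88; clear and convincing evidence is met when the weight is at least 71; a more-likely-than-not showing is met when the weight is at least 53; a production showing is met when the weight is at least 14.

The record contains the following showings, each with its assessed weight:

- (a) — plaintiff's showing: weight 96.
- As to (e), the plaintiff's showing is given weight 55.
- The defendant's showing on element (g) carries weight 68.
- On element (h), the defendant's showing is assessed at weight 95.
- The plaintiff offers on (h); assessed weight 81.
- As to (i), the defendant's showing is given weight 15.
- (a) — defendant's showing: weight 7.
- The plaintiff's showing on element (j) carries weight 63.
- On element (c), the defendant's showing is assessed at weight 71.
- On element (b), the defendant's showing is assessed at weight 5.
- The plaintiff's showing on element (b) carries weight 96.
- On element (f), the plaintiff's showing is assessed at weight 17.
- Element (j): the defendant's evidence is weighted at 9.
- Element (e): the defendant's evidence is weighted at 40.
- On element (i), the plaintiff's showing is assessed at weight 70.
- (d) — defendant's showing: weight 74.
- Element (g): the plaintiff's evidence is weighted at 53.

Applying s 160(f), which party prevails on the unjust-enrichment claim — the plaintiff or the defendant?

At Stage 1 the plaintiff must meet proof excluding reasonable doubt (weight is at least 88): on (a) the weight is 96 less the opposing 7 gives net 89, which does reach 88, so (a) meets the standard; on (b) the weight is 96 less the opposing 5 gives net 91, ≥ 88, so (b) meets the standard.
  Stage 1 carried; the burden shifts to the defendant.
At Stage 2 the defendant must meet clear and convincing evidence (weight is at least 71): on (c) the weight is 71, ≥ 71, so (c) meets the standard; on (d) the weight is 74, ≥ 71, so (d) meets the standard.
  Stage 2 is satisfied; the onus moves to the plaintiff.
At Stage 3 the plaintiff must meet a production showing (weight is at least 14): on (e) the weight is 55 less the opposing 40 gives net 15, which does reach 14, so (e) meets the standard; on (f) the weight is 17, ≥ 14, so (f) meets the standard.
  All elements met. The burden passes to the defendant.
At Stage 4 the defendant must meet a production showing (weight is at least 14): on (g) the weight is 68 less the opposing 53 gives net 15, which does reach 14, so (g) meets the standard; on (h) the weight is 95 less the opposing 81 gives net 14, ≥ 14, so (h) meets the standard.
  Stage 4 is satisfied; the onus moves to the plaintiff.
At Stage 5 the plaintiff must meet a more-likely-than-not showing (weight is at least 53): on (i) the weight is 70 less the opposing 15 gives net 55, which does reach 53, so (i) meets the standard; on (j) the weight is 63 less the opposing 9 gives net 54, which does reach 53, so (j) meets the standard.
  The plaintiff carries the last stage.
Every stage carried; the plaintiff prevails.

plaintiff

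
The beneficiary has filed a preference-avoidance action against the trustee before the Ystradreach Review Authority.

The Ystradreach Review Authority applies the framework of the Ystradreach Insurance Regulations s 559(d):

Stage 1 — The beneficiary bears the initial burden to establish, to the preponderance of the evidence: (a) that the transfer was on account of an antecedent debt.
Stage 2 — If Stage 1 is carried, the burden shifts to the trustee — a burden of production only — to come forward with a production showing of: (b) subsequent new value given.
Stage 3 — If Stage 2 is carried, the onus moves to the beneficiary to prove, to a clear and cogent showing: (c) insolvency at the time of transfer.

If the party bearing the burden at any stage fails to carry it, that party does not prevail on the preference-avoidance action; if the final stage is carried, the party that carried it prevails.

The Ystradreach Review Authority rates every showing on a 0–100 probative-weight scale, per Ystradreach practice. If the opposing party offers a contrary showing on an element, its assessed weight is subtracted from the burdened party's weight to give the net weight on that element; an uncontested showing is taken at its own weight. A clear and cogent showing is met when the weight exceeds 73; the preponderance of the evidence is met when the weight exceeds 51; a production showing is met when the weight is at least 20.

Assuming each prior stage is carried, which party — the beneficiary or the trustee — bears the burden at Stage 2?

Stage 2's rule assigns the burden to the trustee (to a production showing).

trustee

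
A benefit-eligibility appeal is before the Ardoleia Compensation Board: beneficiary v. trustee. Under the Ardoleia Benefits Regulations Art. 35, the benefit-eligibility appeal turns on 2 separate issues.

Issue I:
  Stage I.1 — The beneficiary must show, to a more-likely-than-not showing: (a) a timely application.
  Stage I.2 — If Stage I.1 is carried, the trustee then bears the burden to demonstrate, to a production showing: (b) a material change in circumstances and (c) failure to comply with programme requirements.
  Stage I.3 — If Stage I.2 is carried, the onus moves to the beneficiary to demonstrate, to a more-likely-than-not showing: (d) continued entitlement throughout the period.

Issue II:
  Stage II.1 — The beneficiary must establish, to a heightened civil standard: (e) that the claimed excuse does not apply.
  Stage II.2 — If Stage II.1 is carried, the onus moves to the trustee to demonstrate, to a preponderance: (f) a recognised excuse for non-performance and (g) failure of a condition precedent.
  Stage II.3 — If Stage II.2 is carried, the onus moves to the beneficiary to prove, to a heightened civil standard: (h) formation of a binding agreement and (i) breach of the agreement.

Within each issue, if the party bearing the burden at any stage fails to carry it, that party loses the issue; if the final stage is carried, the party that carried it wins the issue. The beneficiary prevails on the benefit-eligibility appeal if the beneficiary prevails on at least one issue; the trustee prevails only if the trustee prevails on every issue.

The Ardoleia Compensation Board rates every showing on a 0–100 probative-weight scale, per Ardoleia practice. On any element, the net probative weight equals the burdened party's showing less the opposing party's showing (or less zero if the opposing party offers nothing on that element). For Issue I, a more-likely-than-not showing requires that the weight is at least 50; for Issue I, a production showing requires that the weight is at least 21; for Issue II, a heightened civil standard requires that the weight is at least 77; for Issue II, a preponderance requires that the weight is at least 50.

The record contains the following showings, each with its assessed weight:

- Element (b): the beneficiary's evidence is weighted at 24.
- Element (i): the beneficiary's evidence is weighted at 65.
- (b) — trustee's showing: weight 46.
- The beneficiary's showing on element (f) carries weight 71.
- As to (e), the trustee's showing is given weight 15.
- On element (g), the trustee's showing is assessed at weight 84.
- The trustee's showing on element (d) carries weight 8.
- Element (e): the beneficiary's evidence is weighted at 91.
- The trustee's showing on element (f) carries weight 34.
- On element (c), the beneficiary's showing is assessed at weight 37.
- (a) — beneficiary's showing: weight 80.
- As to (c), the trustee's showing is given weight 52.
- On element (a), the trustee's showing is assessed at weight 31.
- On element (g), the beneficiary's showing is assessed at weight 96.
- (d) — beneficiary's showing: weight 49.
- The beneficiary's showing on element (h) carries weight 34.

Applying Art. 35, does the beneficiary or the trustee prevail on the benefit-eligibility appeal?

— Issue I —
Stage I.1 — burden on beneficiary; standard: a more-likely-than-not showing (weight is at least 50).
    (a): 80 − 31 = 49 < 50 [not met]
  Stage I.1 not carried; the beneficiary fails its burden.
The analysis ends at Stage I.1; the trustee prevails on this issue.
— Issue II —
Stage II.1 (beneficiary, a heightened civil standard, weight is at least 77): (e) net 91−15=76 < 77 — fails.
  The beneficiary does not carry Stage II.1.
The trustee prevails on this issue.
Per-issue: Issue I → trustee; Issue II → trustee. The beneficiary must prevail on at least one issue; overall, the trustee prevails.

trustee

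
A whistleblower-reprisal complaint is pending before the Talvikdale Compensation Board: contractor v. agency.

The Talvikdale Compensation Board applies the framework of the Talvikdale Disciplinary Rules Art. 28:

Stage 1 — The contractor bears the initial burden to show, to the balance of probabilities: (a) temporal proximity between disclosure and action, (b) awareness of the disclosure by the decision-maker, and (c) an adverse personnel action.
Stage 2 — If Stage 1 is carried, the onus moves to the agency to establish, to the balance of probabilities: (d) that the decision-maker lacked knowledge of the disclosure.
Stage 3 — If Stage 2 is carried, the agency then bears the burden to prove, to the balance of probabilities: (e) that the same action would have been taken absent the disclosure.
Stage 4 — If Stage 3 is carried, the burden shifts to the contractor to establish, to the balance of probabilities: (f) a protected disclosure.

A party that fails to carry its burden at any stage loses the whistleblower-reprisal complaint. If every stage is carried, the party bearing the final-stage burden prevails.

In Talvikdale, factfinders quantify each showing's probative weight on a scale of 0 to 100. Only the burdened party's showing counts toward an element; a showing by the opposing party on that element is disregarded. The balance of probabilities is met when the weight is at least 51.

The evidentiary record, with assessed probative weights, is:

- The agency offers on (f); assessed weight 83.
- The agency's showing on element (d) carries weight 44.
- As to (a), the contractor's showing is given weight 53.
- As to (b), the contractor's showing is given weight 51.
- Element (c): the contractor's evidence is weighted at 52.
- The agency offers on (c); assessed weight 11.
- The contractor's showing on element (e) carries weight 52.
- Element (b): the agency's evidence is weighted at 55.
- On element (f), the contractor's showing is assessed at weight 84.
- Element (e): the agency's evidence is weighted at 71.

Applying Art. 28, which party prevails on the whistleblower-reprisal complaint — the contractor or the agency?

contractor

Stage 1 (contractor, the balance of probabilities, weight is at least 51): (a) 53 ≥ 51 — meets; (b) 51 (agency's 55 disregarded) ≥ 51 — meets; (c) 52 (agency's 11 disregarded) ≥ 51 — meets.
  Stage 1 is satisfied; the onus moves to the agency.
Stage 2 (agency, the balance of probabilities, weight is at least 51): (d) 44 < 51 — fails.
  Stage 2 not carried; the agency fails its burden.
So the contractor prevails.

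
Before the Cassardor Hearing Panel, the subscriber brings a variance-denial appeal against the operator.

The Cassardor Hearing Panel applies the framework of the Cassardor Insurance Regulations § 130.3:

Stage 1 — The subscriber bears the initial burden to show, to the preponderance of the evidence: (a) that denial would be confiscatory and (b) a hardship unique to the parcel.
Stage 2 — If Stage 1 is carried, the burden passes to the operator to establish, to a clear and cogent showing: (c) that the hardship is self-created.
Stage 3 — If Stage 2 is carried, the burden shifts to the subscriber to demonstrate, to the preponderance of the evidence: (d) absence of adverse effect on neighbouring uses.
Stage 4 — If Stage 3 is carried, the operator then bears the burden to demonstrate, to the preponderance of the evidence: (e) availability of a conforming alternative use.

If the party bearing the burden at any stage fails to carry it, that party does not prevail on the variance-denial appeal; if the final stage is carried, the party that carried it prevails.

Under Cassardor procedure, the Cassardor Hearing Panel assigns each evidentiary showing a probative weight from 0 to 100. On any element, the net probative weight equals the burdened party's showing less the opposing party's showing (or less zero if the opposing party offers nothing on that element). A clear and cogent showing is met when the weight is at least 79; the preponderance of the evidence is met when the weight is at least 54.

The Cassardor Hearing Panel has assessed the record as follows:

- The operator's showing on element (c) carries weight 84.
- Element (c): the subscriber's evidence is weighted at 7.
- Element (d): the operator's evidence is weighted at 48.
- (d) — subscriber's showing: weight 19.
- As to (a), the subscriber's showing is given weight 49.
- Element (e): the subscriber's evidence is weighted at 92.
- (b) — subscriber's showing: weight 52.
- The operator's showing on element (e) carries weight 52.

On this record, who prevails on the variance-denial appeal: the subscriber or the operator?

Stage 1 (subscriber, the preponderance of the evidence, weight is at least 54): (a) 49 < 54 — fails; (b) 52 < 54 — fails.
  Not every element is met, so the subscriber fails to carry Stage 1.
The operator prevails.

operator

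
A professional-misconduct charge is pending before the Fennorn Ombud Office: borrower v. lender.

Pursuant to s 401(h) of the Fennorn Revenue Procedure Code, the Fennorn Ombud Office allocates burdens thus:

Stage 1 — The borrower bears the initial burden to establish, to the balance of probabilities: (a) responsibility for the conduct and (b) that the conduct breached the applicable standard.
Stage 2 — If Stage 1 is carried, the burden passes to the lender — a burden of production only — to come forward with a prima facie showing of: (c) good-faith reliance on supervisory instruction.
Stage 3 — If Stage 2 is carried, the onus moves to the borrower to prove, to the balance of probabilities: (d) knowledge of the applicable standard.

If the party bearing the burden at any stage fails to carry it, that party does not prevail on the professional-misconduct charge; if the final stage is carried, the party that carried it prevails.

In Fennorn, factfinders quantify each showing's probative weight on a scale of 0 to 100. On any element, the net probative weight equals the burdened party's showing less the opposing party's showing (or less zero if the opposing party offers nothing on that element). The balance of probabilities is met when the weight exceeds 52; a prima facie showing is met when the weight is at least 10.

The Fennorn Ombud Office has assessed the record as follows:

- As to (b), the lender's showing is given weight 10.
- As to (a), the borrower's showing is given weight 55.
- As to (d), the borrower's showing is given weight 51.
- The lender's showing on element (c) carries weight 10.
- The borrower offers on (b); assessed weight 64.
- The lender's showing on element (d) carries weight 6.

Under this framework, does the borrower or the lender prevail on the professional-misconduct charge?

lender

At Stage 1 the borrower must meet the balance of probabilities (weight exceeds 52): on (a) the weight is 55, > 52, so (a) meets the standard; on (b) the weight is 64 less the opposing 10 gives net 54, which does exceed 52, so (b) meets the standard.
  Stage 1 is satisfied; the onus moves to the lender.
At Stage 2 the lender must meet a prima facie showing (weight is at least 10): on (c) the weight is 10, which does reach 10, so (c) meets the standard.
  Stage 2 is satisfied; the onus moves to the borrower.
At Stage 3 the borrower must meet the balance of probabilities (weight exceeds 52): on (d) the weight is 51 less the opposing 6 gives net 45, which does not exceed 52, so (d) does not meet the standard.
  Not every element is met, so the borrower fails to carry Stage 3.
The analysis ends at Stage 3; the lender prevails.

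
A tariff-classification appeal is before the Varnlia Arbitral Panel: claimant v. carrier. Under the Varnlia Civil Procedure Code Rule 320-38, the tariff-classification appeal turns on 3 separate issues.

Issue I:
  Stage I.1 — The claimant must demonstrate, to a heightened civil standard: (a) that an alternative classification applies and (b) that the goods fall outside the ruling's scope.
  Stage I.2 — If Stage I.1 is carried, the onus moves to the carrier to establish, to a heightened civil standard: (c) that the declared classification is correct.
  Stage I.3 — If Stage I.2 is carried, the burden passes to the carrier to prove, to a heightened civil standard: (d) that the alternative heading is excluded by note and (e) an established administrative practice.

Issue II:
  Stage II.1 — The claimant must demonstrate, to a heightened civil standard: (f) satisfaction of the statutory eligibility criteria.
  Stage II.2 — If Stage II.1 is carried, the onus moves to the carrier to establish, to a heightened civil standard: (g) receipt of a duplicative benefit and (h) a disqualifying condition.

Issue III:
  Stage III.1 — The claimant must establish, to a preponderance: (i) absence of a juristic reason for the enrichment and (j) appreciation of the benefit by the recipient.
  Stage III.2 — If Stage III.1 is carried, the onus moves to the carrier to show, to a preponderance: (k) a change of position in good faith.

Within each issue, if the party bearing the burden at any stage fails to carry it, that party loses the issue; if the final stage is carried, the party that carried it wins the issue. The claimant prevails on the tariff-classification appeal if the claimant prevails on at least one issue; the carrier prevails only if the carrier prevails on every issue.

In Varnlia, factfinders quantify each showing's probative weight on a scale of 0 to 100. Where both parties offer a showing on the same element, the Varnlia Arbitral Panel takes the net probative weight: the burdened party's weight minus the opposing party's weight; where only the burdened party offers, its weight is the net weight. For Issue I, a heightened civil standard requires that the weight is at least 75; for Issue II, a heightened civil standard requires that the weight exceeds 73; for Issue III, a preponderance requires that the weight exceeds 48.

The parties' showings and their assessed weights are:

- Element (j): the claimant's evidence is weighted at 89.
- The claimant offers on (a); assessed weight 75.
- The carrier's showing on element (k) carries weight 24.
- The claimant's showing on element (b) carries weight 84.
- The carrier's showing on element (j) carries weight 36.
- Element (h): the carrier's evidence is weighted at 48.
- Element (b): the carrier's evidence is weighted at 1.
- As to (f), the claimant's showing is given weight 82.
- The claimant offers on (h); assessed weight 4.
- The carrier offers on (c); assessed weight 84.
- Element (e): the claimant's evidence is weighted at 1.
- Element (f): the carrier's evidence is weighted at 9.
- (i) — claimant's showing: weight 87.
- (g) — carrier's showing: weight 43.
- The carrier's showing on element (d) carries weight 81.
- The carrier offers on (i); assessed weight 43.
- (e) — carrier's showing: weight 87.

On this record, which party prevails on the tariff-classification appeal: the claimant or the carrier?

— Issue I —
At Stage I.1 the claimant must meet a heightened civil standard (weight is at least 75): on (a) the weight is 75, which does reach 75, so (a) meets the standard; on (b) the weight is 84 less the opposing 1 gives net 83, which does reach 75, so (b) meets the standard.
  Stage I.1 is satisfied; the onus moves to the carrier.
At Stage I.2 the carrier must meet a heightened civil standard (weight is at least 75): on (c) the weight is 84, ≥ 75, so (c) meets the standard.
  Stage I.2 is satisfied; the carrier continues to bear the burden.
At Stage I.3 the carrier must meet a heightened civil standard (weight is at least 75): on (d) the weight is 81, which does reach 75, so (d) meets the standard; on (e) the weight is 87 less the opposing 1 gives net 86, which does reach 75, so (e) meets the standard.
  All elements met at the final stage.
Every stage carried; the carrier prevails on this issue.
— Issue II —
Stage II.1 — burden on claimant; standard: a heightened civil standard (weight exceeds 73).
    (f): 82 − 9 = 73 ≤ 73 [not met]
  The claimant does not carry Stage II.1.
The analysis ends at Stage II.1; the carrier prevails on this issue.
— Issue III —
At Stage III.1 the claimant must meet a preponderance (weight exceeds 48): on (i) the weight is 87 less the opposing 43 gives net 44, which does not exceed 48, so (i) does not meet the standard; on (j) the weight is 89 less the opposing 36 gives net 53, which does exceed 48, so (j) meets the standard.
  Stage III.1 not carried; the claimant fails its burden.
So the carrier prevails on this issue.
Per-issue: Issue I → carrier; Issue II → carrier; Issue III → carrier. The claimant must prevail on at least one issue; overall, the carrier prevails.

carrier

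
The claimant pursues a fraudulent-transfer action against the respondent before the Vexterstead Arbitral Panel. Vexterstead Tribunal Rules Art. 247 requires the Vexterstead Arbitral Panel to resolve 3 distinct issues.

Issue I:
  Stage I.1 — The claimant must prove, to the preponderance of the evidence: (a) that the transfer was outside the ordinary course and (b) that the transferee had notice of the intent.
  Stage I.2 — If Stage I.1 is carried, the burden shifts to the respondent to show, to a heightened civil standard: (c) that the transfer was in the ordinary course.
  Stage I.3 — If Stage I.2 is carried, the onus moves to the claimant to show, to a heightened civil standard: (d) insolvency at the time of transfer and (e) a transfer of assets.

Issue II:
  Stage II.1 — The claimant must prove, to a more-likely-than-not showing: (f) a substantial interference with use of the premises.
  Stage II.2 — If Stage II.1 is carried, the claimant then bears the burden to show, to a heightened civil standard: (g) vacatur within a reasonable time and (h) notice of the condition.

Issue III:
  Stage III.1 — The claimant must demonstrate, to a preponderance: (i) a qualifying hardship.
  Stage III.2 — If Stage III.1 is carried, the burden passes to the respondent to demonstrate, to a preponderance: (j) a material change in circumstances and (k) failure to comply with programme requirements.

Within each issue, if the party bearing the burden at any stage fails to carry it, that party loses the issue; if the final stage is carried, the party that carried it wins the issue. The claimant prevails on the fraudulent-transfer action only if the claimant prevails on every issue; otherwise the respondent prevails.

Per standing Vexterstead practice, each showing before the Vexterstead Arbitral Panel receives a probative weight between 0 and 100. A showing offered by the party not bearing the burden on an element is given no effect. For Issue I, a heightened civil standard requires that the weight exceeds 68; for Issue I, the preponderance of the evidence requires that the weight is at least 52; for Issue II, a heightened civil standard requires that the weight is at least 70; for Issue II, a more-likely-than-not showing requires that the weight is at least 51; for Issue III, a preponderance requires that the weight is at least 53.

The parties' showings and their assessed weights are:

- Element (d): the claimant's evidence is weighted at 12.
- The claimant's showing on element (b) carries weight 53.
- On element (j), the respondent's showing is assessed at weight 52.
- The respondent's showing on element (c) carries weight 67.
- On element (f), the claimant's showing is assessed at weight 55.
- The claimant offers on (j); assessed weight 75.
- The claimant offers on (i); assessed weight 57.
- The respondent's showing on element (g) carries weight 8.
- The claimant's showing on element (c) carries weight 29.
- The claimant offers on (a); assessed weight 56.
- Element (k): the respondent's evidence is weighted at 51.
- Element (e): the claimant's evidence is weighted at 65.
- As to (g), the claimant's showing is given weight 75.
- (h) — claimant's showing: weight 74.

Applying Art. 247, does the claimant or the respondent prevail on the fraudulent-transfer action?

claimant

— Issue I —
Stage I.1 (claimant, the preponderance of the evidence, weight is at least 52): (a) 56 ≥ 52 — meets; (b) 53 ≥ 52 — meets.
  All elements met. The burden passes to the respondent.
Stage I.2 (respondent, a heightened civil standard, weight exceeds 68): (c) 67 (claimant's 29 disregarded) ≤ 68 — fails.
  Stage I.2 not carried; the respondent fails its burden.
The claimant prevails on this issue.
— Issue II —
Stage II.1 (claimant, a more-likely-than-not showing, weight is at least 51): (f) 55 ≥ 51 — meets.
  Stage II.1 is satisfied; the claimant continues to bear the burden.
Stage II.2 (claimant, a heightened civil standard, weight is at least 70): (g) 75 (respondent's 8 disregarded) ≥ 70 — meets; (h) 74 ≥ 70 — meets.
  The claimant carries the last stage.
Every stage carried; the claimant prevails on this issue.
— Issue III —
Stage III.1 (claimant, a preponderance, weight is at least 53): (i) 57 ≥ 53 — meets.
  The claimant carries Stage III.1; the respondent now bears the burden.
Stage III.2 (respondent, a preponderance, weight is at least 53): (j) 52 (claimant's 75 disregarded) < 53 — fails; (k) 51 < 53 — fails.
  Not every element is met, so the respondent fails to carry Stage III.2.
So the claimant prevails on this issue.
Per-issue: Issue I → claimant; Issue II → claimant; Issue III → claimant. The claimant must prevail on every issue; overall, the claimant prevails.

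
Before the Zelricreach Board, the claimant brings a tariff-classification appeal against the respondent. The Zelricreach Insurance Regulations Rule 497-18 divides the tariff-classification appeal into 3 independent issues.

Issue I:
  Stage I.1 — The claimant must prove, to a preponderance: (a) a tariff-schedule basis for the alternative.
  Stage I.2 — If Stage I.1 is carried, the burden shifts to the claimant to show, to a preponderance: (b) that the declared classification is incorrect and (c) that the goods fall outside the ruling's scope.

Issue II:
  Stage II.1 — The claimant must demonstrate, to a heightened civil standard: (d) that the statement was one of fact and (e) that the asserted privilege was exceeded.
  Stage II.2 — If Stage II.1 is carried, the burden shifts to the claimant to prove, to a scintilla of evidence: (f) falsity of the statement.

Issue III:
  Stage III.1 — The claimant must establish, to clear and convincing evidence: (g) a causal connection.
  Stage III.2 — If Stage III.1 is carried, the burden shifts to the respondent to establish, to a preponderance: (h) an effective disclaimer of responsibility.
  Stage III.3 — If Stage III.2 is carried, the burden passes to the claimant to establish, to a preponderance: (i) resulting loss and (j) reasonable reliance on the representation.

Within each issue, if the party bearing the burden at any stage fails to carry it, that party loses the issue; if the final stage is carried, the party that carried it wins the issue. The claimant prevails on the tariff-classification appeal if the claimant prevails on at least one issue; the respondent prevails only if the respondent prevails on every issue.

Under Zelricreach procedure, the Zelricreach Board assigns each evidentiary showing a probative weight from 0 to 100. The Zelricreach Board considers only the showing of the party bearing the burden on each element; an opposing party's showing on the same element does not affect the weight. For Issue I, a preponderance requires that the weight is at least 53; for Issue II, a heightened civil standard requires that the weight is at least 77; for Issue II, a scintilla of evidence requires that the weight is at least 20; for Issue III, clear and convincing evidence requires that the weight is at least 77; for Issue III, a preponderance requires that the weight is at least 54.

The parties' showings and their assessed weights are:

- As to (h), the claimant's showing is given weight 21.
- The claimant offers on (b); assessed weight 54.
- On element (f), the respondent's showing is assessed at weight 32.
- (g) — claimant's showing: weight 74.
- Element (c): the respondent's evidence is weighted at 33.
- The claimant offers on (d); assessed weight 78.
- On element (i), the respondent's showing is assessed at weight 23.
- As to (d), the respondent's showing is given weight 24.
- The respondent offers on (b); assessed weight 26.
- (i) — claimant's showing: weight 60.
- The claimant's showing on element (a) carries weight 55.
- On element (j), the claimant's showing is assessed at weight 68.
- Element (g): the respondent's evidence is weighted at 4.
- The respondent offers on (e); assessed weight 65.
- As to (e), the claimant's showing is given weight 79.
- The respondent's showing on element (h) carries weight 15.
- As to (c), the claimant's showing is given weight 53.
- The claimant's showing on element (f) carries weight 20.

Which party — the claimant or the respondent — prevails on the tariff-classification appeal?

claimant

— Issue I —
Stage I.1 — burden on claimant; standard: a preponderance (weight is at least 53).
    (a): 55 ≥ 53 [met]
  Stage I.1 carried; the burden remains with the claimant.
Stage I.2 — burden on claimant; standard: a preponderance (weight is at least 53).
    (b): 54 (respondent's 26 disregarded) ≥ 53 [met]
    (c): 53 (respondent's 33 disregarded) ≥ 53 [met]
  Stage I.2 carried; the final stage is satisfied.
All stages carried — the claimant prevails on this issue.
— Issue II —
Stage II.1 — burden on claimant; standard: a heightened civil standard (weight is at least 77).
    (d): 78 (respondent's 24 disregarded) ≥ 77 [met]
    (e): 79 (respondent's 65 disregarded) ≥ 77 [met]
  Stage II.1 is satisfied; the claimant continues to bear the burden.
Stage II.2 — burden on claimant; standard: a scintilla of evidence (weight is at least 20).
    (f): 20 (respondent's 32 disregarded) ≥ 20 [met]
  All elements met at the final stage.
All stages carried — the claimant prevails on this issue.
— Issue III —
Stage III.1 (claimant, clear and convincing evidence, weight is at least 77): (g) 74 (respondent's 4 disregarded) < 77 — fails.
  Not every element is met, so the claimant fails to carry Stage III.1.
So the respondent prevails on this issue.
Per-issue: Issue I → claimant; Issue II → claimant; Issue III → respondent. The claimant must prevail on at least one issue; overall, the claimant prevails.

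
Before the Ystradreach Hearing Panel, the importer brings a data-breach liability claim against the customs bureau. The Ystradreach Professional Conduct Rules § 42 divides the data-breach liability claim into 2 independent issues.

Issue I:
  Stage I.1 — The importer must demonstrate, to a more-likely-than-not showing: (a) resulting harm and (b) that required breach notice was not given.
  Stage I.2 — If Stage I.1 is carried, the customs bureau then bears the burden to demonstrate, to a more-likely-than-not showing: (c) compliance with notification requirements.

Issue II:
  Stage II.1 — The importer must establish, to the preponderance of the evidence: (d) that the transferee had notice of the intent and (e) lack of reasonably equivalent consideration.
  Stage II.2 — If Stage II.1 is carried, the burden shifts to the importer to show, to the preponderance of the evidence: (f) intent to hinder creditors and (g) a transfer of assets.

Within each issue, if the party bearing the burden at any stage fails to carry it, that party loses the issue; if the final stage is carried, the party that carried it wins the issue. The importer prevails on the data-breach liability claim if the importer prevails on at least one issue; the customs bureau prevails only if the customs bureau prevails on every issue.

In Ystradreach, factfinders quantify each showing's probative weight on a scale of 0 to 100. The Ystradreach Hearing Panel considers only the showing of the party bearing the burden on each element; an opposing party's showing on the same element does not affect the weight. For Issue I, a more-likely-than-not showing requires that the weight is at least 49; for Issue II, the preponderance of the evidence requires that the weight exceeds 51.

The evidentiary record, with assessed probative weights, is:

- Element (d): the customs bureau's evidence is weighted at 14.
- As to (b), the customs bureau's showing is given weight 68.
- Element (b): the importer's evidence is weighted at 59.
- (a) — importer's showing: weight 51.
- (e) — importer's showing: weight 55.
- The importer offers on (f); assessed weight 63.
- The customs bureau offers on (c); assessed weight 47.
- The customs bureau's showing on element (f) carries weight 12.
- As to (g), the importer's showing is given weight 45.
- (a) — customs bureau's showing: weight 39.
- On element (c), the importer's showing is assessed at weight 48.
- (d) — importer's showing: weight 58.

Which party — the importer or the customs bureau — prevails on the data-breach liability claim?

— Issue I —
Stage I.1 — burden on importer; standard: a more-likely-than-not showing (weight is at least 49).
    (a): 51 (customs bureau's 39 disregarded) ≥ 49 [met]
    (b): 59 (customs bureau's 68 disregarded) ≥ 49 [met]
  All elements met. The burden passes to the customs bureau.
Stage I.2 — burden on customs bureau; standard: a more-likely-than-not showing (weight is at least 49).
    (c): 47 (importer's 48 disregarded) < 49 [not met]
  The customs bureau does not carry Stage I.2.
So the importer prevails on this issue.
— Issue II —
Stage II.1 (importer, the preponderance of the evidence, weight exceeds 51): (d) 58 (customs bureau's 14 disregarded) > 51 — meets; (e) 55 > 51 — meets.
  Stage II.1 carried; the burden remains with the importer.
Stage II.2 (importer, the preponderance of the evidence, weight exceeds 51): (f) 63 (customs bureau's 12 disregarded) > 51 — meets; (g) 45 ≤ 51 — fails.
  Not every element is met, so the importer fails to carry Stage II.2.
The analysis ends at Stage II.2; the customs bureau prevails on this issue.
Per-issue: Issue I → importer; Issue II → customs bureau. The importer must prevail on at least one issue; overall, the importer prevails.

importer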